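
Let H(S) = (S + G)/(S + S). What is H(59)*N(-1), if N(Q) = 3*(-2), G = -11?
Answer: -144/59 ≈ -2.4407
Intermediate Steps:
H(S) = (-11 + S)/(2*S) (H(S) = (S - 11)/(S + S) = (-11 + S)/((2*S)) = (-11 + S)*(1/(2*S)) = (-11 + S)/(2*S))
N(Q) = -6
H(59)*N(-1) = ((1/2)*(-11 + 59)/59)*(-6) = ((1/2)*(1/59)*48)*(-6) = (24/59)*(-6) = -144/59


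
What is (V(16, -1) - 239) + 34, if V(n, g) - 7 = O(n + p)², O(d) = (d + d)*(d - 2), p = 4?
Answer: 518202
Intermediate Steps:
O(d) = 2*d*(-2 + d) (O(d) = (2*d)*(-2 + d) = 2*d*(-2 + d))
V(n, g) = 7 + 4*(2 + n)²*(4 + n)² (V(n, g) = 7 + (2*(n + 4)*(-2 + (n + 4)))² = 7 + (2*(4 + n)*(-2 + (4 + n)))² = 7 + (2*(4 + n)*(2 + n))² = 7 + (2*(2 + n)*(4 + n))² = 7 + 4*(2 + n)²*(4 + n)²)
(V(16, -1) - 239) + 34 = ((7 + 4*(2 + 16)²*(4 + 16)²) - 239) + 34 = ((7 + 4*18²*20²) - 239) + 34 = ((7 + 4*324*400) - 239) + 34 = ((7 + 518400) - 239) + 34 = (518407 - 239) + 34 = 518168 + 34 = 518202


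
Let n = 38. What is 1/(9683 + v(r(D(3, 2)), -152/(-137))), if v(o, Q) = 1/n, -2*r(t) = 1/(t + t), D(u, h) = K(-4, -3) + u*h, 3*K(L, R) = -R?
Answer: 38/367955 ≈ 0.00010327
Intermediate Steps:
K(L, R) = -R/3 (K(L, R) = (-R)/3 = -R/3)
D(u, h) = 1 + h*u (D(u, h) = -⅓*(-3) + u*h = 1 + h*u)
r(t) = -1/(4*t) (r(t) = -1/(2*(t + t)) = -1/(2*t)/2 = -1/(4*t))
v(o, Q) = 1/38
1/(9683 + v(r(D(3, 2)), -152/(-137))) = 1/(9683 + 1/38) = 1/(367955/38) = 38/367955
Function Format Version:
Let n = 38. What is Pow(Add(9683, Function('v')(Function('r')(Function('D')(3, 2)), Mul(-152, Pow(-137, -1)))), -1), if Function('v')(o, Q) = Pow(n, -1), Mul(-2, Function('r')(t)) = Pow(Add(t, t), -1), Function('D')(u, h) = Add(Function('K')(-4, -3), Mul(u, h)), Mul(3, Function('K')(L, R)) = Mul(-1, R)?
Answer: Rational(38, 367955) ≈ 0.00010327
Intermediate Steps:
Function('K')(L, R) = Mul(Rational(-1, 3), R) (Function('K')(L, R) = Mul(Rational(1, 3), Mul(-1, R)) = Mul(Rational(-1, 3), R))
Function('D')(u, h) = Add(1, Mul(h, u)) (Function('D')(u, h) = Add(Mul(Rational(-1, 3), -3), Mul(u, h)) = Add(1, Mul(h, u)))
Function('r')(t) = Mul(Rational(-1, 4), Pow(t, -1)) (Function('r')(t) = Mul(Rational(-1, 2), Pow(Add(t, t), -1)) = Mul(Rational(-1, 2), Pow(Mul(2, t), -1)) = Mul(Rational(-1, 2), Mul(Rational(1, 2), Pow(t, -1))) = Mul(Rational(-1, 4), Pow(t, -1)))
Function('v')(o, Q) = Rational(1, 38) (Function('v')(o, Q) = Pow(38, -1) = Rational(1, 38))
Pow(Add(9683, Function('v')(Function('r')(Function('D')(3, 2)), Mul(-152, Pow(-137, -1)))), -1) = Pow(Add(9683, Rational(1, 38)), -1) = Pow(Rational(367955, 38), -1) = Rational(38, 367955)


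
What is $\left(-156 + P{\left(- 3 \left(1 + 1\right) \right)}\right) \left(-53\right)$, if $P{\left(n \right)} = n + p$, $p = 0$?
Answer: $8586$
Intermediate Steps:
$P{\left(n \right)} = n$ ($P{\left(n \right)} = n + 0 = n$)
$\left(-156 + P{\left(- 3 \left(1 + 1\right) \right)}\right) \left(-53\right) = \left(-156 - 3 \left(1 + 1\right)\right) \left(-53\right) = \left(-156 - 6\right) \left(-53\right) = \left(-162\right) \left(-53\right) = 8586$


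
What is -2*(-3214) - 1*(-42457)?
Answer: 48885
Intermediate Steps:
-2*(-3214) - 1*(-42457) = 6428 + 42457 = 48885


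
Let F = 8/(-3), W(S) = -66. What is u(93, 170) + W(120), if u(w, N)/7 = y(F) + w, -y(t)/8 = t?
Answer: 2203/3 ≈ 734.33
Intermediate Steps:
F = -8/3 (F = 8*(-⅓) = -8/3 ≈ -2.6667)
y(t) = -8*t
u(w, N) = 448/3 + 7*w (u(w, N) = 7*(-8*(-8/3) + w) = 7*(64/3 + w) = 448/3 + 7*w)
u(93, 170) + W(120) = (448/3 + 7*93) - 66 = (448/3 + 651) - 66 = 2401/3 - 66 = 2203/3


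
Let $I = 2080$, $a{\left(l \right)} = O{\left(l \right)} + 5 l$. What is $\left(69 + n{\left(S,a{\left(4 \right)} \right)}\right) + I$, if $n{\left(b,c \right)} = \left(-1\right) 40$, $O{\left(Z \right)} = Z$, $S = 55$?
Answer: $2109$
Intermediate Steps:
$a{\left(l \right)} = 6 l$ ($a{\left(l \right)} = l + 5 l = 6 l$)
$n{\left(b,c \right)} = -40$
$\left(69 + n{\left(S,a{\left(4 \right)} \right)}\right) + I = \left(69 - 40\right) + 2080 = 29 + 2080 = 2109$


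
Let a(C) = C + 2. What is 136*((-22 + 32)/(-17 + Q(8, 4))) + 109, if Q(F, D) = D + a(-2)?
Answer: 57/13 ≈ 4.3846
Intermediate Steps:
a(C) = 2 + C
Q(F, D) = D (Q(F, D) = D + (2 - 2) = D + 0 = D)
136*((-22 + 32)/(-17 + Q(8, 4))) + 109 = 136*((-22 + 32)/(-17 + 4)) + 109 = 136*(10/(-13)) + 109 = 136*(10*(-1/13)) + 109 = 136*(-10/13) + 109 = -1360/13 + 109 = 57/13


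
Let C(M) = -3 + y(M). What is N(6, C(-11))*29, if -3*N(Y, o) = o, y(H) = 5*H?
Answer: 1682/3 ≈ 560.67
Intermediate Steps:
C(M) = -3 + 5*M
N(Y, o) = -o/3
N(6, C(-11))*29 = -(-3 + 5*(-11))/3*29 = -(-3 - 55)/3*29 = -1/3*(-58)*29 = (58/3)*29 = 1682/3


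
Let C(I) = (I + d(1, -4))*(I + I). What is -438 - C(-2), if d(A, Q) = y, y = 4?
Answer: -430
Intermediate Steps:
d(A, Q) = 4
C(I) = 2*I*(4 + I) (C(I) = (I + 4)*(I + I) = (4 + I)*(2*I) = 2*I*(4 + I))
-438 - C(-2) = -438 - 2*(-2)*(4 - 2) = -438 - 2*(-2)*2 = -438 - 1*(-8) = -438 + 8 = -430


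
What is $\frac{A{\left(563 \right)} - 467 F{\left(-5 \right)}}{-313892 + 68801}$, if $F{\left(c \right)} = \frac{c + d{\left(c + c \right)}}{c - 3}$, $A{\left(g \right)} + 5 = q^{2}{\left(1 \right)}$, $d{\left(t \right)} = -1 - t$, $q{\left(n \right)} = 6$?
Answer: $- \frac{529}{490182} \approx -0.0010792$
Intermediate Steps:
$A{\left(g \right)} = 31$ ($A{\left(g \right)} = -5 + 6^{2} = -5 + 36 = 31$)
$F{\left(c \right)} = \frac{-1 - c}{-3 + c}$ ($F{\left(c \right)} = \frac{c - \left(1 + 2 c\right)}{c - 3} = \frac{c - \left(1 + 2 c\right)}{-3 + c} = \frac{-1 - c}{-3 + c}$)
$\frac{A{\left(563 \right)} - 467 F{\left(-5 \right)}}{-313892 + 68801} = \frac{31 - 467 \frac{-1 - -5}{-3 - 5}}{-313892 + 68801} = \frac{31 - 467 \frac{-1 + 5}{-8}}{-245091} = \left(31 - 467 \left(\left(- \frac{1}{8}\right) 4\right)\right) \left(- \frac{1}{245091}\right) = \left(31 - - \frac{467}{2}\right) \left(- \frac{1}{245091}\right) = \left(31 + \frac{467}{2}\right) \left(- \frac{1}{245091}\right) = \frac{529}{2} \left(- \frac{1}{245091}\right) = - \frac{529}{490182}$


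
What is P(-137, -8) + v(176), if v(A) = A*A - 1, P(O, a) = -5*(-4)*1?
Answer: 30995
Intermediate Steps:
P(O, a) = 20 (P(O, a) = 20*1 = 20)
v(A) = -1 + A**2 (v(A) = A**2 - 1 = -1 + A**2)
P(-137, -8) + v(176) = 20 + (-1 + 176**2) = 20 + (-1 + 30976) = 20 + 30975 = 30995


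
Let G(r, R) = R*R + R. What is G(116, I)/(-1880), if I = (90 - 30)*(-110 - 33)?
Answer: -3680391/94 ≈ -39153.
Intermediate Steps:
I = -8580 (I = 60*(-143) = -8580)
G(r, R) = R + R² (G(r, R) = R² + R = R + R²)
G(116, I)/(-1880) = -8580*(1 - 8580)/(-1880) = -8580*(-8579)*(-1/1880) = 73607820*(-1/1880) = -3680391/94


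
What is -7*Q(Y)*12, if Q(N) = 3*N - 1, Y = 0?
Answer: 84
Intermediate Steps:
Q(N) = -1 + 3*N
-7*Q(Y)*12 = -7*(-1 + 3*0)*12 = -7*(-1 + 0)*12 = -7*(-1)*12 = 7*12 = 84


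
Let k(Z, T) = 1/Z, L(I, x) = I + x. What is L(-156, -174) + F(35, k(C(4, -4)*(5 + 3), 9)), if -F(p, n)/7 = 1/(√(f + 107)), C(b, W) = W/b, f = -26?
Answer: -2977/9 ≈ -330.78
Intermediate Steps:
F(p, n) = -7/9 (F(p, n) = -7/√(-26 + 107) = -7/(√81) = -7/9)
L(-156, -174) + F(35, k(C(4, -4)*(5 + 3), 9)) = (-156 - 174) - 7/9 = -330 - 7/9 = -2977/9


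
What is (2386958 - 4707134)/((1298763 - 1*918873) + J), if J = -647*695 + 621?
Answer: 1160088/34577 ≈ 33.551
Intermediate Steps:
J = -449044 (J = -449665 + 621 = -449044)
(2386958 - 4707134)/((1298763 - 1*918873) + J) = (2386958 - 4707134)/((1298763 - 1*918873) - 449044) = -2320176/((1298763 - 918873) - 449044) = -2320176/(379890 - 449044) = -2320176/(-69154) = -2320176*(-1/69154) = 1160088/34577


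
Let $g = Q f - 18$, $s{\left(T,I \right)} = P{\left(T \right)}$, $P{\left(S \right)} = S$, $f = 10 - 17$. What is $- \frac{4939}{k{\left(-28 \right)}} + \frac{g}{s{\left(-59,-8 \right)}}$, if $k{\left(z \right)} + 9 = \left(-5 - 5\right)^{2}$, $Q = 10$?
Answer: $- \frac{283393}{5369} \approx -52.783$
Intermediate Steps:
$f = -7$ ($f = 10 - 17 = -7$)
$s{\left(T,I \right)} = T$
$g = -88$ ($g = 10 \left(-7\right) - 18 = -70 - 18 = -88$)
$k{\left(z \right)} = 91$ ($k{\left(z \right)} = -9 + \left(-5 - 5\right)^{2} = -9 + \left(-10\right)^{2} = -9 + 100 = 91$)
$- \frac{4939}{k{\left(-28 \right)}} + \frac{g}{s{\left(-59,-8 \right)}} = - \frac{4939}{91} - \frac{88}{-59} = \left(-4939\right) \frac{1}{91} - - \frac{88}{59} = - \frac{4939}{91} + \frac{88}{59} = - \frac{283393}{5369}$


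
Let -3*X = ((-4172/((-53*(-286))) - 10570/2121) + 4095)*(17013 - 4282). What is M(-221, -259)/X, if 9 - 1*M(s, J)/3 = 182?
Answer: 3575552409/119567428049077 ≈ 2.9904e-5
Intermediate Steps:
M(s, J) = -519 (M(s, J) = 27 - 3*182 = 27 - 546 = -519)
X = -119567428049077/6889311 (X = -((-4172/((-53*(-286))) - 10570/2121) + 4095)*(17013 - 4282)/3 = -((-4172/15158 - 10570*1/2121) + 4095)*12731/3 = -((-4172*1/15158 - 1510/303) + 4095)*12731/3 = -((-2086/7579 - 1510/303) + 4095)*12731/3 = -(-12076348/2296437 + 4095)*12731/3 = -9391833167*12731/6889311 = -⅓*119567428049077/2296437 = -119567428049077/6889311 ≈ -1.7355e+7)
M(-221, -259)/X = -519/(-119567428049077/6889311) = -519*(-6889311/119567428049077) = 3575552409/119567428049077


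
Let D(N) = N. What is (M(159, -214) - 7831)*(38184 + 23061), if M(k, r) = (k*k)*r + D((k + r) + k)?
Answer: -331816896945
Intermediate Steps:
M(k, r) = r + 2*k + r*k² (M(k, r) = (k*k)*r + ((k + r) + k) = k²*r + (r + 2*k) = r*k² + (r + 2*k) = r + 2*k + r*k²)
(M(159, -214) - 7831)*(38184 + 23061) = ((-214 + 2*159 - 214*159²) - 7831)*(38184 + 23061) = ((-214 + 318 - 214*25281) - 7831)*61245 = ((-214 + 318 - 5410134) - 7831)*61245 = (-5410030 - 7831)*61245 = -5417861*61245 = -331816896945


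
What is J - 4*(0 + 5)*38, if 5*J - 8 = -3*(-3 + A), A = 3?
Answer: -3792/5 ≈ -758.40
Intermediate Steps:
J = 8/5 (J = 8/5 + (-3*(-3 + 3))/5 = 8/5 + (-3*0)/5 = 8/5 + (⅕)*0 = 8/5 + 0 = 8/5 ≈ 1.6000)
J - 4*(0 + 5)*38 = 8/5 - 4*(0 + 5)*38 = 8/5 - 4*5*38 = 8/5 - 20*38 = 8/5 - 760 = -3792/5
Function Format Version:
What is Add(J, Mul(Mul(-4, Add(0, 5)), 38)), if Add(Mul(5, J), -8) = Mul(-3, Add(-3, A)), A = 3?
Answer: Rational(-3792, 5) ≈ -758.40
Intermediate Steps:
J = Rational(8, 5) (J = Add(Rational(8, 5), Mul(Rational(1, 5), Mul(-3, Add(-3, 3)))) = Add(Rational(8, 5), Mul(Rational(1, 5), Mul(-3, 0))) = Add(Rational(8, 5), Mul(Rational(1, 5), 0)) = Add(Rational(8, 5), 0) = Rational(8, 5) ≈ 1.6000)
Add(J, Mul(Mul(-4, Add(0, 5)), 38)) = Add(Rational(8, 5), Mul(Mul(-4, Add(0, 5)), 38)) = Add(Rational(8, 5), Mul(Mul(-4, 5), 38)) = Add(Rational(8, 5), Mul(-20, 38)) = Add(Rational(8, 5), -760) = Rational(-3792, 5)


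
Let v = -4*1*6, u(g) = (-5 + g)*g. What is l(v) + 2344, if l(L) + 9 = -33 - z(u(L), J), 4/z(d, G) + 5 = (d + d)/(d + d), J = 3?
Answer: 2303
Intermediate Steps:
u(g) = g*(-5 + g)
v = -24 (v = -4*6 = -24)
z(d, G) = -1 (z(d, G) = 4/(-5 + (d + d)/(d + d)) = 4/(-5 + (2*d)/((2*d))) = 4/(-5 + (2*d)*(1/(2*d))) = 4/(-5 + 1) = 4/(-4) = 4*(-1/4) = -1)
l(L) = -41 (l(L) = -9 + (-33 - 1*(-1)) = -9 + (-33 + 1) = -9 - 32 = -41)
l(v) + 2344 = -41 + 2344 = 2303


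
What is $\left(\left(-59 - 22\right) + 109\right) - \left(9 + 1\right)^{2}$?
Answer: $-72$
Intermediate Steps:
$\left(\left(-59 - 22\right) + 109\right) - \left(9 + 1\right)^{2} = \left(-81 + 109\right) - 10^{2} = 28 - 100 = -72$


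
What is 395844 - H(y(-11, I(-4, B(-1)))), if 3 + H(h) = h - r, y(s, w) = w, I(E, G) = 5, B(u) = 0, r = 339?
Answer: 396181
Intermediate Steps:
H(h) = -342 + h (H(h) = -3 + (h - 1*339) = -3 + (h - 339) = -3 + (-339 + h) = -342 + h)
395844 - H(y(-11, I(-4, B(-1)))) = 395844 - (-342 + 5) = 395844 - 1*(-337) = 395844 + 337 = 396181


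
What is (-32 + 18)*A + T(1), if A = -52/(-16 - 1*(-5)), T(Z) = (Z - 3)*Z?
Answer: -750/11 ≈ -68.182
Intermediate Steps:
T(Z) = Z*(-3 + Z) (T(Z) = (-3 + Z)*Z = Z*(-3 + Z))
A = 52/11 (A = -52/(-16 + 5) = -52/(-11) = -52*(-1/11) = 52/11 ≈ 4.7273)
(-32 + 18)*A + T(1) = (-32 + 18)*(52/11) + 1*(-3 + 1) = -14*52/11 + 1*(-2) = -728/11 - 2 = -750/11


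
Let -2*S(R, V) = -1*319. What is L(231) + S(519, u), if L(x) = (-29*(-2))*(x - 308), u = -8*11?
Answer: -8613/2 ≈ -4306.5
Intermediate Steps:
u = -88
S(R, V) = 319/2 (S(R, V) = -(-1)*319/2 = -1/2*(-319) = 319/2)
L(x) = -17864 + 58*x (L(x) = 58*(-308 + x) = -17864 + 58*x)
L(231) + S(519, u) = (-17864 + 58*231) + 319/2 = (-17864 + 13398) + 319/2 = -4466 + 319/2 = -8613/2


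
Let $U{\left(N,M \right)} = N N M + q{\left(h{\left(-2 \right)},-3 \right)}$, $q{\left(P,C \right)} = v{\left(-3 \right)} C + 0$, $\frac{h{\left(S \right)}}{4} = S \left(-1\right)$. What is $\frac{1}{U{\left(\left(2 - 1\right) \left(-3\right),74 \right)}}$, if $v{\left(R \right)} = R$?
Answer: $\frac{1}{675} \approx 0.0014815$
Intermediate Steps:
$h{\left(S \right)} = - 4 S$ ($h{\left(S \right)} = 4 S \left(-1\right) = 4 \left(- S\right) = - 4 S$)
$q{\left(P,C \right)} = - 3 C$ ($q{\left(P,C \right)} = - 3 C + 0 = - 3 C$)
$U{\left(N,M \right)} = 9 + M N^{2}$ ($U{\left(N,M \right)} = N N M - -9 = N^{2} M + 9 = M N^{2} + 9 = 9 + M N^{2}$)
$\frac{1}{U{\left(\left(2 - 1\right) \left(-3\right),74 \right)}} = \frac{1}{9 + 74 \left(\left(2 - 1\right) \left(-3\right)\right)^{2}} = \frac{1}{9 + 74 \left(1 \left(-3\right)\right)^{2}} = \frac{1}{9 + 74 \left(-3\right)^{2}} = \frac{1}{9 + 74 \cdot 9} = \frac{1}{9 + 666} = \frac{1}{675}$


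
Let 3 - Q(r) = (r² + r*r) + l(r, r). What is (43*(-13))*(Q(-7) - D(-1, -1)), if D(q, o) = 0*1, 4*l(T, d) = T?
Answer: 208507/4 ≈ 52127.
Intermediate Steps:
l(T, d) = T/4
Q(r) = 3 - 2*r² - r/4 (Q(r) = 3 - ((r² + r*r) + r/4) = 3 - ((r² + r²) + r/4) = 3 - (2*r² + r/4) = 3 + (-2*r² - r/4) = 3 - 2*r² - r/4)
D(q, o) = 0
(43*(-13))*(Q(-7) - D(-1, -1)) = (43*(-13))*((3 - 2*(-7)² - ¼*(-7)) - 1*0) = -559*((3 - 2*49 + 7/4) + 0) = -559*((3 - 98 + 7/4) + 0) = -559*(-373/4 + 0) = -559*(-373/4) = 208507/4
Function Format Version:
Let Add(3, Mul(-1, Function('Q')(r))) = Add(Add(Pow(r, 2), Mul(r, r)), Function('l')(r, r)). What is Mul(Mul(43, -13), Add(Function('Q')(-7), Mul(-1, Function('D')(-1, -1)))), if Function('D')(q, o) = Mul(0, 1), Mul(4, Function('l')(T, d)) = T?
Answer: Rational(208507, 4) ≈ 52127.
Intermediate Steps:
Function('l')(T, d) = Mul(Rational(1, 4), T)
Function('Q')(r) = Add(3, Mul(-2, Pow(r, 2)), Mul(Rational(-1, 4), r)) (Function('Q')(r) = Add(3, Mul(-1, Add(Add(Pow(r, 2), Mul(r, r)), Mul(Rational(1, 4), r)))) = Add(3, Mul(-1, Add(Add(Pow(r, 2), Pow(r, 2)), Mul(Rational(1, 4), r)))) = Add(3, Mul(-1, Add(Mul(2, Pow(r, 2)), Mul(Rational(1, 4), r)))) = Add(3, Add(Mul(-2, Pow(r, 2)), Mul(Rational(-1, 4), r))) = Add(3, Mul(-2, Pow(r, 2)), Mul(Rational(-1, 4), r)))
Function('D')(q, o) = 0
Mul(Mul(43, -13), Add(Function('Q')(-7), Mul(-1, Function('D')(-1, -1)))) = Mul(Mul(43, -13), Add(Add(3, Mul(-2, Pow(-7, 2)), Mul(Rational(-1, 4), -7)), Mul(-1, 0))) = Mul(-559, Add(Add(3, Mul(-2, 49), Rational(7, 4)), 0)) = Mul(-559, Add(Add(3, -98, Rational(7, 4)), 0)) = Mul(-559, Add(Rational(-373, 4), 0)) = Mul(-559, Rational(-373, 4)) = Rational(208507, 4)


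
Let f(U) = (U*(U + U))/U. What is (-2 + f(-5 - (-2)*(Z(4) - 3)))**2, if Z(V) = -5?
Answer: 1936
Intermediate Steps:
f(U) = 2*U (f(U) = (U*(2*U))/U = (2*U**2)/U = 2*U)
(-2 + f(-5 - (-2)*(Z(4) - 3)))**2 = (-2 + 2*(-5 - (-2)*(-5 - 3)))**2 = (-2 + 2*(-5 - (-2)*(-8)))**2 = (-2 + 2*(-5 - 1*16))**2 = (-2 + 2*(-5 - 16))**2 = (-2 + 2*(-21))**2 = (-2 - 42)**2 = (-44)**2 = 1936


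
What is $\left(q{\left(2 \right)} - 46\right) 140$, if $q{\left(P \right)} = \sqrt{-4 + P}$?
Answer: $-6440 + 140 i \sqrt{2} \approx -6440.0 + 197.99 i$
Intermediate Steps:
$\left(q{\left(2 \right)} - 46\right) 140 = \left(\sqrt{-4 + 2} - 46\right) 140 = \left(\sqrt{-2} - 46\right) 140 = \left(i \sqrt{2} - 46\right) 140 = \left(-46 + i \sqrt{2}\right) 140 = -6440 + 140 i \sqrt{2}$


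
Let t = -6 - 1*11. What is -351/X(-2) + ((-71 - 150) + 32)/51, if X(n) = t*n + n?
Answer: -7983/544 ≈ -14.675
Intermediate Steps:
t = -17 (t = -6 - 11 = -17)
X(n) = -16*n (X(n) = -17*n + n = -16*n)
-351/X(-2) + ((-71 - 150) + 32)/51 = -351/((-16*(-2))) + ((-71 - 150) + 32)/51 = -351/32 + (-221 + 32)*(1/51) = -351*1/32 - 189*1/51 = -351/32 - 63/17 = -7983/544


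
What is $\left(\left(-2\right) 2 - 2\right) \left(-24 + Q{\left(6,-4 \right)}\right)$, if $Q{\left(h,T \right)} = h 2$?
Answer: $72$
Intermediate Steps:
$Q{\left(h,T \right)} = 2 h$
$\left(\left(-2\right) 2 - 2\right) \left(-24 + Q{\left(6,-4 \right)}\right) = \left(\left(-2\right) 2 - 2\right) \left(-24 + 2 \cdot 6\right) = \left(-4 - 2\right) \left(-24 + 12\right) = \left(-6\right) \left(-12\right) = 72$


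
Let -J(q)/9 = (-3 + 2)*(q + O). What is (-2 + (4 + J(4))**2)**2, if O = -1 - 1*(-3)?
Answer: 11303044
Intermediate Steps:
O = 2 (O = -1 + 3 = 2)
J(q) = 18 + 9*q (J(q) = -9*(-3 + 2)*(q + 2) = -(-9)*(2 + q) = -9*(-2 - q) = 18 + 9*q)
(-2 + (4 + J(4))**2)**2 = (-2 + (4 + (18 + 9*4))**2)**2 = (-2 + (4 + (18 + 36))**2)**2 = (-2 + (4 + 54)**2)**2 = (-2 + 58**2)**2 = (-2 + 3364)**2 = 3362**2 = 11303044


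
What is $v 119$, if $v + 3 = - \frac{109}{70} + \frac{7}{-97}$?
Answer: $- \frac{534361}{970} \approx -550.89$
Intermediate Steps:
$v = - \frac{31433}{6790}$ ($v = -3 + \left(- \frac{109}{70} + \frac{7}{-97}\right) = -3 + \left(\left(-109\right) \frac{1}{70} + 7 \left(- \frac{1}{97}\right)\right) = -3 - \frac{11063}{6790} = - \frac{31433}{6790} \approx -4.6293$)
$v 119 = \left(- \frac{31433}{6790}\right) 119 = - \frac{534361}{970}$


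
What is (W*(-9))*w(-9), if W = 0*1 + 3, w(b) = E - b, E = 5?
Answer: -378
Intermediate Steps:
w(b) = 5 - b
W = 3 (W = 0 + 3 = 3)
(W*(-9))*w(-9) = (3*(-9))*(5 - 1*(-9)) = -27*(5 + 9) = -27*14 = -378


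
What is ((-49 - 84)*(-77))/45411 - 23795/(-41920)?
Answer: 301971493/380725824 ≈ 0.79315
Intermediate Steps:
((-49 - 84)*(-77))/45411 - 23795/(-41920) = -133*(-77)*(1/45411) - 23795*(-1/41920) = 10241*(1/45411) + 4759/8384 = 10241/45411 + 4759/8384 = 301971493/380725824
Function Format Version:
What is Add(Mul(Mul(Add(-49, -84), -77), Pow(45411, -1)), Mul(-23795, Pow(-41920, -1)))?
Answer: Rational(301971493, 380725824) ≈ 0.79315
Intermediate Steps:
Add(Mul(Mul(Add(-49, -84), -77), Pow(45411, -1)), Mul(-23795, Pow(-41920, -1))) = Add(Mul(Mul(-133, -77), Rational(1, 45411)), Mul(-23795, Rational(-1, 41920))) = Add(Mul(10241, Rational(1, 45411)), Rational(4759, 8384)) = Add(Rational(10241, 45411), Rational(4759, 8384)) = Rational(301971493, 380725824)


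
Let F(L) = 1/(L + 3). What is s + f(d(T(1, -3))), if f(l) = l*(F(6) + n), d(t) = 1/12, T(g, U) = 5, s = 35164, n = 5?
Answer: 1898879/54 ≈ 35164.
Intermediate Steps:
d(t) = 1/12
F(L) = 1/(3 + L)
f(l) = 46*l/9 (f(l) = l*(1/(3 + 6) + 5) = l*(1/9 + 5) = l*(⅑ + 5) = l*(46/9) = 46*l/9)
s + f(d(T(1, -3))) = 35164 + (46/9)*(1/12) = 35164 + 23/54 = 1898879/54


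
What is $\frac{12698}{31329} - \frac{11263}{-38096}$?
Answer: $\frac{836601535}{1193509584} \approx 0.70096$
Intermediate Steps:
$\frac{12698}{31329} - \frac{11263}{-38096} = 12698 \cdot \frac{1}{31329} - - \frac{11263}{38096} = \frac{12698}{31329} + \frac{11263}{38096} = \frac{836601535}{1193509584}$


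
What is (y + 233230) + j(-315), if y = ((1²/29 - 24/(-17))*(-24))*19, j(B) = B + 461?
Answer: 114729240/493 ≈ 2.3272e+5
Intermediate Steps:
j(B) = 461 + B
y = -325128/493 (y = ((1*(1/29) - 24*(-1/17))*(-24))*19 = ((1/29 + 24/17)*(-24))*19 = ((713/493)*(-24))*19 = -17112/493*19 = -325128/493 ≈ -659.49)
(y + 233230) + j(-315) = (-325128/493 + 233230) + (461 - 315) = 114657262/493 + 146 = 114729240/493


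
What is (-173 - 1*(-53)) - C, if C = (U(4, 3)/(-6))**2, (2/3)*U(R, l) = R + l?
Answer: -1969/16 ≈ -123.06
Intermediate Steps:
U(R, l) = 3*R/2 + 3*l/2 (U(R, l) = 3*(R + l)/2 = 3*R/2 + 3*l/2)
C = 49/16 (C = (((3/2)*4 + (3/2)*3)/(-6))**2 = ((6 + 9/2)*(-1/6))**2 = ((21/2)*(-1/6))**2 = (-7/4)**2 = 49/16 ≈ 3.0625)
(-173 - 1*(-53)) - C = (-173 - 1*(-53)) - 1*49/16 = (-173 + 53) - 49/16 = -120 - 49/16 = -1969/16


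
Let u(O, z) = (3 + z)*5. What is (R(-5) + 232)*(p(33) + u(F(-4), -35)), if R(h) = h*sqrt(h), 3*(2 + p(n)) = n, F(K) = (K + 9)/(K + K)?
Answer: -35032 + 755*I*sqrt(5) ≈ -35032.0 + 1688.2*I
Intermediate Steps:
F(K) = (9 + K)/(2*K) (F(K) = (9 + K)/((2*K)) = (9 + K)*(1/(2*K)) = (9 + K)/(2*K))
p(n) = -2 + n/3
u(O, z) = 15 + 5*z
R(h) = h**(3/2)
(R(-5) + 232)*(p(33) + u(F(-4), -35)) = ((-5)**(3/2) + 232)*((-2 + (1/3)*33) + (15 + 5*(-35))) = (-5*I*sqrt(5) + 232)*((-2 + 11) + (15 - 175)) = (232 - 5*I*sqrt(5))*(9 - 160) = (232 - 5*I*sqrt(5))*(-151) = -35032 + 755*I*sqrt(5)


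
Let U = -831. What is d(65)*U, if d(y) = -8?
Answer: 6648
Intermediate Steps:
d(65)*U = -8*(-831) = 6648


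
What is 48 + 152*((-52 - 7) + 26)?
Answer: -4968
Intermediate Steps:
48 + 152*((-52 - 7) + 26) = 48 + 152*(-59 + 26) = 48 + 152*(-33) = 48 - 5016 = -4968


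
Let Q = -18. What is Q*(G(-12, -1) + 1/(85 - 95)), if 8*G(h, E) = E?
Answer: 81/20 ≈ 4.0500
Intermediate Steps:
G(h, E) = E/8
Q*(G(-12, -1) + 1/(85 - 95)) = -18*((⅛)*(-1) + 1/(85 - 95)) = -18*(-⅛ + 1/(-10)) = -18*(-⅛ - ⅒) = -18*(-9/40) = 81/20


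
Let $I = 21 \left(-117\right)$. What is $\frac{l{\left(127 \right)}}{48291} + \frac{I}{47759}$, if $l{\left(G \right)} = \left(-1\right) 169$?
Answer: $- \frac{126722258}{2306329869} \approx -0.054945$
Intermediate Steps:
$I = -2457$
$l{\left(G \right)} = -169$
$\frac{l{\left(127 \right)}}{48291} + \frac{I}{47759} = - \frac{169}{48291} - \frac{2457}{47759} = - \frac{126722258}{2306329869}$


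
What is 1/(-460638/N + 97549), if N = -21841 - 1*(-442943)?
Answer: 210551/20538809180 ≈ 1.0251e-5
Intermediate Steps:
N = 421102 (N = -21841 + 442943 = 421102)
1/(-460638/N + 97549) = 1/(-460638/421102 + 97549) = 1/(-460638*1/421102 + 97549) = 1/(-230319/210551 + 97549) = 1/(20538809180/210551) = 210551/20538809180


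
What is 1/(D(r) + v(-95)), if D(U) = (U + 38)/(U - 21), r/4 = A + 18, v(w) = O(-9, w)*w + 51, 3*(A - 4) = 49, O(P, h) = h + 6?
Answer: 397/3377456 ≈ 0.00011754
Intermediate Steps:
O(P, h) = 6 + h
A = 61/3 (A = 4 + (1/3)*49 = 4 + 49/3 = 61/3 ≈ 20.333)
v(w) = 51 + w*(6 + w) (v(w) = (6 + w)*w + 51 = w*(6 + w) + 51 = 51 + w*(6 + w))
r = 460/3 (r = 4*(61/3 + 18) = 4*(115/3) = 460/3 ≈ 153.33)
D(U) = (38 + U)/(-21 + U)
1/(D(r) + v(-95)) = 1/((38 + 460/3)/(-21 + 460/3) + (51 - 95*(6 - 95))) = 1/((574/3)/(397/3) + (51 - 95*(-89))) = 1/((3/397)*(574/3) + (51 + 8455)) = 1/(574/397 + 8506) = 1/(3377456/397) = 397/3377456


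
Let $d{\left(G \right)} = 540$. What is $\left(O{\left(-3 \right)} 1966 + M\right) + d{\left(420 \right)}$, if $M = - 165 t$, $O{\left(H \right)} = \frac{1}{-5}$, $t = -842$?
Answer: $\frac{695384}{5} \approx 1.3908 \cdot 10^{5}$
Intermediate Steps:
$O{\left(H \right)} = - \frac{1}{5}$
$M = 138930$ ($M = \left(-165\right) \left(-842\right) = 138930$)
$\left(O{\left(-3 \right)} 1966 + M\right) + d{\left(420 \right)} = \left(\left(- \frac{1}{5}\right) 1966 + 138930\right) + 540 = \left(- \frac{1966}{5} + 138930\right) + 540 = \frac{692684}{5} + 540 = \frac{695384}{5}$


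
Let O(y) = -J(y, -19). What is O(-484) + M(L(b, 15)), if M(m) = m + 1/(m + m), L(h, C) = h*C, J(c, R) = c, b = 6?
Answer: 103321/180 ≈ 574.01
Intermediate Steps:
O(y) = -y
L(h, C) = C*h
M(m) = m + 1/(2*m)
O(-484) + M(L(b, 15)) = -1*(-484) + (15*6 + 1/(2*((15*6)))) = 484 + (90 + (½)/90) = 484 + (90 + (½)*(1/90)) = 484 + (90 + 1/180) = 484 + 16201/180 = 103321/180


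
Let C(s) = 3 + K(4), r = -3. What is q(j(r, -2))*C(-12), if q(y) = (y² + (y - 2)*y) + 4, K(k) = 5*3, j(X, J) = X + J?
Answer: 1152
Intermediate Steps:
j(X, J) = J + X
K(k) = 15
C(s) = 18 (C(s) = 3 + 15 = 18)
q(y) = 4 + y² + y*(-2 + y) (q(y) = (y² + (-2 + y)*y) + 4 = (y² + y*(-2 + y)) + 4 = 4 + y² + y*(-2 + y))
q(j(r, -2))*C(-12) = (4 - 2*(-2 - 3) + 2*(-2 - 3)²)*18 = (4 - 2*(-5) + 2*(-5)²)*18 = (4 + 10 + 2*25)*18 = (4 + 10 + 50)*18 = 64*18 = 1152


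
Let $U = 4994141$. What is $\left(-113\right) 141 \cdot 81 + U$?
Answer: $3703568$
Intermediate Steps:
$\left(-113\right) 141 \cdot 81 + U = \left(-113\right) 141 \cdot 81 + 4994141 = \left(-15933\right) 81 + 4994141 = -1290573 + 4994141 = 3703568$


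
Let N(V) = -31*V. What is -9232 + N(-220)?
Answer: -2412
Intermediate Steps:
-9232 + N(-220) = -9232 - 31*(-220) = -9232 + 6820 = -2412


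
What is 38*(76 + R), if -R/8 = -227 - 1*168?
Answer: 122968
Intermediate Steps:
R = 3160 (R = -8*(-227 - 1*168) = -8*(-227 - 168) = -8*(-395) = 3160)
38*(76 + R) = 38*(76 + 3160) = 38*3236 = 122968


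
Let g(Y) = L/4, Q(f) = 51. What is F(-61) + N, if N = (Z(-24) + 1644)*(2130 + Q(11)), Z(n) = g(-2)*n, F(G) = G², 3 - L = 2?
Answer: 3576199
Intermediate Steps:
L = 1 (L = 3 - 1*2 = 3 - 2 = 1)
g(Y) = ¼ (g(Y) = 1/4 = 1*(¼) = ¼)
Z(n) = n/4
N = 3572478 (N = ((¼)*(-24) + 1644)*(2130 + 51) = (-6 + 1644)*2181 = 1638*2181 = 3572478)
F(-61) + N = (-61)² + 3572478 = 3721 + 3572478 = 3576199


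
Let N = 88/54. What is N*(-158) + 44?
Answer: -5764/27 ≈ -213.48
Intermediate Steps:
N = 44/27 (N = 88*(1/54) = 44/27 ≈ 1.6296)
N*(-158) + 44 = (44/27)*(-158) + 44 = -6952/27 + 44 = -5764/27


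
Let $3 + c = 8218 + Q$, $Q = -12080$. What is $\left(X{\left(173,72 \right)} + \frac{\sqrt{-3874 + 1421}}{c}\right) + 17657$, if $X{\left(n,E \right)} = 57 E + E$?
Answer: $21833 - \frac{i \sqrt{2453}}{3865} \approx 21833.0 - 0.012814 i$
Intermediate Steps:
$X{\left(n,E \right)} = 58 E$
$c = -3865$ ($c = -3 + \left(8218 - 12080\right) = -3 - 3862 = -3865$)
$\left(X{\left(173,72 \right)} + \frac{\sqrt{-3874 + 1421}}{c}\right) + 17657 = \left(58 \cdot 72 + \frac{\sqrt{-3874 + 1421}}{-3865}\right) + 17657 = \left(4176 + \sqrt{-2453} \left(- \frac{1}{3865}\right)\right) + 17657 = \left(4176 + i \sqrt{2453} \left(- \frac{1}{3865}\right)\right) + 17657 = \left(4176 - \frac{i \sqrt{2453}}{3865}\right) + 17657 = 21833 - \frac{i \sqrt{2453}}{3865}$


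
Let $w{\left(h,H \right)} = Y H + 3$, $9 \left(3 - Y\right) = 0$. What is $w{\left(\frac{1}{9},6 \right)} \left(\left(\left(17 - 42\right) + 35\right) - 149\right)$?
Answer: $-2919$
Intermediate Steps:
$Y = 3$ ($Y = 3 - 0 = 3 + 0 = 3$)
$w{\left(h,H \right)} = 3 + 3 H$ ($w{\left(h,H \right)} = 3 H + 3 = 3 + 3 H$)
$w{\left(\frac{1}{9},6 \right)} \left(\left(\left(17 - 42\right) + 35\right) - 149\right) = \left(3 + 3 \cdot 6\right) \left(\left(\left(17 - 42\right) + 35\right) - 149\right) = \left(3 + 18\right) \left(\left(-25 + 35\right) - 149\right) = 21 \left(10 - 149\right) = 21 \left(-139\right) = -2919$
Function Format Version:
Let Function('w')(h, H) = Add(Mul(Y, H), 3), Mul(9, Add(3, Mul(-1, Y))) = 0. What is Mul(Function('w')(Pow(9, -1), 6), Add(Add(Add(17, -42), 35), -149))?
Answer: -2919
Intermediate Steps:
Y = 3 (Y = Add(3, Mul(Rational(-1, 9), 0)) = Add(3, 0) = 3)
Function('w')(h, H) = Add(3, Mul(3, H)) (Function('w')(h, H) = Add(Mul(3, H), 3) = Add(3, Mul(3, H)))
Mul(Function('w')(Pow(9, -1), 6), Add(Add(Add(17, -42), 35), -149)) = Mul(Add(3, Mul(3, 6)), Add(Add(Add(17, -42), 35), -149)) = Mul(Add(3, 18), Add(Add(-25, 35), -149)) = Mul(21, Add(10, -149)) = Mul(21, -139) = -2919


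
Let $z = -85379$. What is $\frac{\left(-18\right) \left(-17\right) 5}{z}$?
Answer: $- \frac{1530}{85379} \approx -0.01792$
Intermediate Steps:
$\frac{\left(-18\right) \left(-17\right) 5}{z} = \frac{\left(-18\right) \left(-17\right) 5}{-85379} = 306 \cdot 5 \left(- \frac{1}{85379}\right) = 1530 \left(- \frac{1}{85379}\right) = - \frac{1530}{85379}$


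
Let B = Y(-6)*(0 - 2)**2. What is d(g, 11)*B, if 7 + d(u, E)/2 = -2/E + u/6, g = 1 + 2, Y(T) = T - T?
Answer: 0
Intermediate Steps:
Y(T) = 0
B = 0 (B = 0*(0 - 2)**2 = 0*(-2)**2 = 0*4 = 0)
g = 3
d(u, E) = -14 - 4/E + u/3 (d(u, E) = -14 + 2*(-2/E + u/6) = -14 + (-4/E + u/3) = -14 - 4/E + u/3)
d(g, 11)*B = (-14 - 4/11 + (1/3)*3)*0 = (-14 - 4*1/11 + 1)*0 = (-14 - 4/11 + 1)*0 = -147/11*0 = 0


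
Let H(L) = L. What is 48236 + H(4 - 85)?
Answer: 48155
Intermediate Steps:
48236 + H(4 - 85) = 48236 + (4 - 85) = 48236 - 81 = 48155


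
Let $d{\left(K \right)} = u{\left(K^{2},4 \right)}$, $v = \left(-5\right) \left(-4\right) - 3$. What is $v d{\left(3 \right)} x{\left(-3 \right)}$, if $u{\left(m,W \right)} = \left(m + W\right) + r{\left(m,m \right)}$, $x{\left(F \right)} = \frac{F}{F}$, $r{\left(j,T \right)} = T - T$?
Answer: $221$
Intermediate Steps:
$v = 17$ ($v = 20 - 3 = 17$)
$r{\left(j,T \right)} = 0$
$x{\left(F \right)} = 1$
$u{\left(m,W \right)} = W + m$ ($u{\left(m,W \right)} = \left(m + W\right) + 0 = \left(W + m\right) + 0 = W + m$)
$d{\left(K \right)} = 4 + K^{2}$
$v d{\left(3 \right)} x{\left(-3 \right)} = 17 \left(4 + 3^{2}\right) 1 = 17 \left(4 + 9\right) 1 = 17 \cdot 13 \cdot 1 = 221 \cdot 1 = 221$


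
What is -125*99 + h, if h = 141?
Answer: -12234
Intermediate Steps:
-125*99 + h = -125*99 + 141 = -12375 + 141 = -12234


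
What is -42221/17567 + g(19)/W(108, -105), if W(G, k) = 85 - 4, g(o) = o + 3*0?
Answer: -3086128/1422927 ≈ -2.1689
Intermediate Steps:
g(o) = o (g(o) = o + 0 = o)
W(G, k) = 81
-42221/17567 + g(19)/W(108, -105) = -42221/17567 + 19/81 = -3086128/1422927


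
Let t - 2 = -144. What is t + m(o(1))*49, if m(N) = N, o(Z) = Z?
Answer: -93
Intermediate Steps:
t = -142 (t = 2 - 144 = -142)
t + m(o(1))*49 = -142 + 1*49 = -142 + 49 = -93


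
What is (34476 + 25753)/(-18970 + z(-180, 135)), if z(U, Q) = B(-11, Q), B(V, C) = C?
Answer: -60229/18835 ≈ -3.1977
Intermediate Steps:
z(U, Q) = Q
(34476 + 25753)/(-18970 + z(-180, 135)) = (34476 + 25753)/(-18970 + 135) = 60229/(-18835) = 60229*(-1/18835) = -60229/18835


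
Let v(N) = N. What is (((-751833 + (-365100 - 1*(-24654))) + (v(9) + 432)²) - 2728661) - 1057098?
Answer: -4683557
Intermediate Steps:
(((-751833 + (-365100 - 1*(-24654))) + (v(9) + 432)²) - 2728661) - 1057098 = (((-751833 + (-365100 - 1*(-24654))) + (9 + 432)²) - 2728661) - 1057098 = (((-751833 + (-365100 + 24654)) + 441²) - 2728661) - 1057098 = (((-751833 - 340446) + 194481) - 2728661) - 1057098 = ((-1092279 + 194481) - 2728661) - 1057098 = (-897798 - 2728661) - 1057098 = -3626459 - 1057098 = -4683557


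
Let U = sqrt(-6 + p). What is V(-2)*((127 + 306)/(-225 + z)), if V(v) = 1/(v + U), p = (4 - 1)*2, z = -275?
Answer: 433/1000 ≈ 0.43300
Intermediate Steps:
p = 6 (p = 3*2 = 6)
U = 0 (U = sqrt(-6 + 6) = sqrt(0) = 0)
V(v) = 1/v (V(v) = 1/(v + 0) = 1/v)
V(-2)*((127 + 306)/(-225 + z)) = ((127 + 306)/(-225 - 275))/(-2) = -433/(2*(-500)) = -433*(-1)/(2*500) = -1/2*(-433/500) = 433/1000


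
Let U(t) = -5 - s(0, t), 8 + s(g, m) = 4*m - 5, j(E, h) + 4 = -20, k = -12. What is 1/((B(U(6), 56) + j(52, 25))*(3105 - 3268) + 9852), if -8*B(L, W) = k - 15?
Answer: 8/105711 ≈ 7.5678e-5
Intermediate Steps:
j(E, h) = -24 (j(E, h) = -4 - 20 = -24)
s(g, m) = -13 + 4*m (s(g, m) = -8 + (4*m - 5) = -8 + (-5 + 4*m) = -13 + 4*m)
U(t) = 8 - 4*t (U(t) = -5 - (-13 + 4*t) = -5 + (13 - 4*t) = 8 - 4*t)
B(L, W) = 27/8 (B(L, W) = -(-12 - 15)/8 = -⅛*(-27) = 27/8)
1/((B(U(6), 56) + j(52, 25))*(3105 - 3268) + 9852) = 1/((27/8 - 24)*(3105 - 3268) + 9852) = 1/(-165/8*(-163) + 9852) = 1/(26895/8 + 9852) = 1/(105711/8) = 8/105711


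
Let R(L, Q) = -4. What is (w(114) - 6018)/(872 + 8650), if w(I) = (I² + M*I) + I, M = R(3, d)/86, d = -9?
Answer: 50788/68241 ≈ 0.74424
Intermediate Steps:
M = -2/43 (M = -4/86 = -4*1/86 = -2/43 ≈ -0.046512)
w(I) = I² + 41*I/43 (w(I) = (I² - 2*I/43) + I = I² + 41*I/43)
(w(114) - 6018)/(872 + 8650) = ((1/43)*114*(41 + 43*114) - 6018)/(872 + 8650) = ((1/43)*114*(41 + 4902) - 6018)/9522 = ((1/43)*114*4943 - 6018)*(1/9522) = (563502/43 - 6018)*(1/9522) = (304728/43)*(1/9522) = 50788/68241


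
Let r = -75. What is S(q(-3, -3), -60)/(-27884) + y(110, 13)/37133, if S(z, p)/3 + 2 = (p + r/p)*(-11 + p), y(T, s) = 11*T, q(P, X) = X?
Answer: -1722842563/4141666288 ≈ -0.41598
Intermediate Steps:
S(z, p) = -6 + 3*(-11 + p)*(p - 75/p) (S(z, p) = -6 + 3*((p - 75/p)*(-11 + p)) = -6 + 3*((-11 + p)*(p - 75/p)) = -6 + 3*(-11 + p)*(p - 75/p))
S(q(-3, -3), -60)/(-27884) + y(110, 13)/37133 = (-231 - 33*(-60) + 3*(-60)² + 2475/(-60))/(-27884) + (11*110)/37133 = (-231 + 1980 + 3*3600 + 2475*(-1/60))*(-1/27884) + 1210*(1/37133) = (-231 + 1980 + 10800 - 165/4)*(-1/27884) + 1210/37133 = (50031/4)*(-1/27884) + 1210/37133 = -50031/111536 + 1210/37133 = -1722842563/4141666288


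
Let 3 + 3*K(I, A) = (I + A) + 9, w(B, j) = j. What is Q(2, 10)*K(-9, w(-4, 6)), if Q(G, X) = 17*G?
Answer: 34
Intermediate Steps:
K(I, A) = 2 + A/3 + I/3 (K(I, A) = -1 + ((I + A) + 9)/3 = -1 + ((A + I) + 9)/3 = -1 + (9 + A + I)/3 = -1 + (3 + A/3 + I/3) = 2 + A/3 + I/3)
Q(2, 10)*K(-9, w(-4, 6)) = (17*2)*(2 + (⅓)*6 + (⅓)*(-9)) = 34*(2 + 2 - 3) = 34*1 = 34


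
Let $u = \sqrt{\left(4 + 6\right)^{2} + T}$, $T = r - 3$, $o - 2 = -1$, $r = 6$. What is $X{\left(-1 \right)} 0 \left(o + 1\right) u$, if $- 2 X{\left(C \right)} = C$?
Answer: $0$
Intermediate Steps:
$o = 1$ ($o = 2 - 1 = 1$)
$T = 3$ ($T = 6 - 3 = 3$)
$X{\left(C \right)} = - \frac{C}{2}$
$u = \sqrt{103}$ ($u = \sqrt{\left(4 + 6\right)^{2} + 3} = \sqrt{10^{2} + 3} = \sqrt{100 + 3} = \sqrt{103} \approx 10.149$)
$X{\left(-1 \right)} 0 \left(o + 1\right) u = \left(- \frac{1}{2}\right) \left(-1\right) 0 \left(1 + 1\right) \sqrt{103} = \frac{0 \cdot 2}{2} \sqrt{103} = \frac{1}{2} \cdot 0 \sqrt{103} = 0 \sqrt{103} = 0$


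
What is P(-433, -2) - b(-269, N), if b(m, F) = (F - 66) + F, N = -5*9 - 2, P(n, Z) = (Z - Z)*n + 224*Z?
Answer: -288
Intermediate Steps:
P(n, Z) = 224*Z (P(n, Z) = 0*n + 224*Z = 0 + 224*Z = 224*Z)
N = -47 (N = -45 - 2 = -47)
b(m, F) = -66 + 2*F (b(m, F) = (-66 + F) + F = -66 + 2*F)
P(-433, -2) - b(-269, N) = 224*(-2) - (-66 + 2*(-47)) = -448 - (-66 - 94) = -448 - 1*(-160) = -448 + 160 = -288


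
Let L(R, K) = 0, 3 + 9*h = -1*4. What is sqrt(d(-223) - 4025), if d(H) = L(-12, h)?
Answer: 5*I*sqrt(161) ≈ 63.443*I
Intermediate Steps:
h = -7/9 (h = -1/3 + (-1*4)/9 = -1/3 + (1/9)*(-4) = -1/3 - 4/9 = -7/9 ≈ -0.77778)
d(H) = 0
sqrt(d(-223) - 4025) = sqrt(0 - 4025) = sqrt(-4025) = 5*I*sqrt(161)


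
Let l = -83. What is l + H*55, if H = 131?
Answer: 7122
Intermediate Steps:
l + H*55 = -83 + 131*55 = -83 + 7205 = 7122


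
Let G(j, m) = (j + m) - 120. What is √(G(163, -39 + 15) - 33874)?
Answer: I*√33855 ≈ 184.0*I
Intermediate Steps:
G(j, m) = -120 + j + m
√(G(163, -39 + 15) - 33874) = √((-120 + 163 + (-39 + 15)) - 33874) = √((-120 + 163 - 24) - 33874) = √(19 - 33874) = √(-33855) = I*√33855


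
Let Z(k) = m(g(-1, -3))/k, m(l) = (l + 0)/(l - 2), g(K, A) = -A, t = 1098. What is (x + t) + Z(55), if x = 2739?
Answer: 211038/55 ≈ 3837.1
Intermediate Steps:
m(l) = l/(-2 + l)
Z(k) = 3/k (Z(k) = ((-1*(-3))/(-2 - 1*(-3)))/k = (3/(-2 + 3))/k = (3/1)/k = (3*1)/k = 3/k)
(x + t) + Z(55) = (2739 + 1098) + 3/55 = 3837 + 3*(1/55) = 3837 + 3/55 = 211038/55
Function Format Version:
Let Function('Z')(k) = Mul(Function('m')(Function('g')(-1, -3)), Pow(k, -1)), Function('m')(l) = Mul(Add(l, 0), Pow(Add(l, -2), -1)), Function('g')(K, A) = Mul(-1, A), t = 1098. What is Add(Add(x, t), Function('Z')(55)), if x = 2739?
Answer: Rational(211038, 55) ≈ 3837.1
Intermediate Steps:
Function('m')(l) = Mul(l, Pow(Add(-2, l), -1))
Function('Z')(k) = Mul(3, Pow(k, -1)) (Function('Z')(k) = Mul(Mul(Mul(-1, -3), Pow(Add(-2, Mul(-1, -3)), -1)), Pow(k, -1)) = Mul(Mul(3, Pow(Add(-2, 3), -1)), Pow(k, -1)) = Mul(Mul(3, Pow(1, -1)), Pow(k, -1)) = Mul(Mul(3, 1), Pow(k, -1)) = Mul(3, Pow(k, -1)))
Add(Add(x, t), Function('Z')(55)) = Add(Add(2739, 1098), Mul(3, Pow(55, -1))) = Add(3837, Mul(3, Rational(1, 55))) = Add(3837, Rational(3, 55)) = Rational(211038, 55)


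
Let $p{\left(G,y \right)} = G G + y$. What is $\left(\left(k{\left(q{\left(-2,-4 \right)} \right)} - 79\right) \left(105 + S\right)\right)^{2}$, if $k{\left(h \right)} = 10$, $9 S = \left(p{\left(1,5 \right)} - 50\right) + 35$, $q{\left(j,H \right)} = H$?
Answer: $51494976$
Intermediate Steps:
$p{\left(G,y \right)} = y + G^{2}$ ($p{\left(G,y \right)} = G^{2} + y = y + G^{2}$)
$S = -1$ ($S = \frac{\left(\left(5 + 1^{2}\right) - 50\right) + 35}{9} = \frac{\left(\left(5 + 1\right) - 50\right) + 35}{9} = \frac{\left(6 - 50\right) + 35}{9} = \frac{-44 + 35}{9} = \frac{1}{9} \left(-9\right) = -1$)
$\left(\left(k{\left(q{\left(-2,-4 \right)} \right)} - 79\right) \left(105 + S\right)\right)^{2} = \left(\left(10 - 79\right) \left(105 - 1\right)\right)^{2} = \left(\left(10 - 79\right) 104\right)^{2} = \left(\left(-69\right) 104\right)^{2} = \left(-7176\right)^{2} = 51494976$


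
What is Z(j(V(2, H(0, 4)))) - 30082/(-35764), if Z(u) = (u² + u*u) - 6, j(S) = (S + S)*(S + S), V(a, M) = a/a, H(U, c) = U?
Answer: 479973/17882 ≈ 26.841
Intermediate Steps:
V(a, M) = 1
j(S) = 4*S² (j(S) = (2*S)*(2*S) = 4*S²)
Z(u) = -6 + 2*u² (Z(u) = (u² + u²) - 6 = 2*u² - 6 = -6 + 2*u²)
Z(j(V(2, H(0, 4)))) - 30082/(-35764) = (-6 + 2*(4*1²)²) - 30082/(-35764) = (-6 + 2*(4*1)²) - 30082*(-1/35764) = (-6 + 2*4²) + 15041/17882 = (-6 + 2*16) + 15041/17882 = (-6 + 32) + 15041/17882 = 26 + 15041/17882 = 479973/17882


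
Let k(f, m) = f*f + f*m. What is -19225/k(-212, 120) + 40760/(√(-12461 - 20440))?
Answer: -19225/19504 - 40760*I*√32901/32901 ≈ -0.98569 - 224.71*I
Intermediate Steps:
k(f, m) = f² + f*m
-19225/k(-212, 120) + 40760/(√(-12461 - 20440)) = -19225*(-1/(212*(-212 + 120))) + 40760/(√(-12461 - 20440)) = -19225/((-212*(-92))) + 40760/(√(-32901)) = -19225/19504 + 40760/((I*√32901)) = -19225*1/19504 + 40760*(-I*√32901/32901) = -19225/19504 - 40760*I*√32901/32901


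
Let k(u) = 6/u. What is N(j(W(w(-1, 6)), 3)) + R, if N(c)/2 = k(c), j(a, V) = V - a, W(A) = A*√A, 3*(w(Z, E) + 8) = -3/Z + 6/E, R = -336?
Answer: 12*(-1120*√15 + 747*I)/(-27*I + 40*√15) ≈ -335.88 - 0.67659*I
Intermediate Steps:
w(Z, E) = -8 - 1/Z + 2/E (w(Z, E) = -8 + (-3/Z + 6/E)/3 = -8 + (-1/Z + 2/E) = -8 - 1/Z + 2/E)
W(A) = A^(3/2)
N(c) = 12/c (N(c) = 2*(6/c) = 12/c)
N(j(W(w(-1, 6)), 3)) + R = 12/(3 - (-8 - 1/(-1) + 2/6)^(3/2)) - 336 = 12/(3 - (-8 - 1*(-1) + 2*(⅙))^(3/2)) - 336 = 12/(3 - (-8 + 1 + ⅓)^(3/2)) - 336 = 12/(3 - (-20/3)^(3/2)) - 336 = 12/(3 - (-40)*I*√15/9) - 336 = 12/(3 + 40*I*√15/9) - 336 = -336 + 12/(3 + 40*I*√15/9)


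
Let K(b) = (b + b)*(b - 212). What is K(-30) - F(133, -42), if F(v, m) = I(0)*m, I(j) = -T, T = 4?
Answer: 14352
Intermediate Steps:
I(j) = -4 (I(j) = -1*4 = -4)
K(b) = 2*b*(-212 + b) (K(b) = (2*b)*(-212 + b) = 2*b*(-212 + b))
F(v, m) = -4*m
K(-30) - F(133, -42) = 2*(-30)*(-212 - 30) - (-4)*(-42) = 2*(-30)*(-242) - 1*168 = 14520 - 168 = 14352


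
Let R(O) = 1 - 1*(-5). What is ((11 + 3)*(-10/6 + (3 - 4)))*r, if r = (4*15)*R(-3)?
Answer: -13440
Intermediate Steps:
R(O) = 6 (R(O) = 1 + 5 = 6)
r = 360 (r = (4*15)*6 = 60*6 = 360)
((11 + 3)*(-10/6 + (3 - 4)))*r = ((11 + 3)*(-10/6 + (3 - 4)))*360 = (14*(-10*1/6 - 1))*360 = (14*(-5/3 - 1))*360 = (14*(-8/3))*360 = -112/3*360 = -13440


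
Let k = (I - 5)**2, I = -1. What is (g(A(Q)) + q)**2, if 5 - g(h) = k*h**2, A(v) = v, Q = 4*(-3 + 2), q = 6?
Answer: 319225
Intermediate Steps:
k = 36 (k = (-1 - 5)**2 = (-6)**2 = 36)
Q = -4 (Q = 4*(-1) = -4)
g(h) = 5 - 36*h**2
(g(A(Q)) + q)**2 = ((5 - 36*(-4)**2) + 6)**2 = ((5 - 36*16) + 6)**2 = ((5 - 576) + 6)**2 = (-571 + 6)**2 = (-565)**2 = 319225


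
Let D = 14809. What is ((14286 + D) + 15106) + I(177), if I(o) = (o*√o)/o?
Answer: 44201 + √177 ≈ 44214.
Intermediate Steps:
I(o) = √o (I(o) = o^(3/2)/o = √o)
((14286 + D) + 15106) + I(177) = ((14286 + 14809) + 15106) + √177 = (29095 + 15106) + √177 = 44201 + √177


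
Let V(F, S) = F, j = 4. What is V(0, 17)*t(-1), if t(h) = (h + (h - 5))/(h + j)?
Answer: 0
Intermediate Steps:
t(h) = (-5 + 2*h)/(4 + h) (t(h) = (h + (h - 5))/(h + 4) = (h + (-5 + h))/(4 + h) = (-5 + 2*h)/(4 + h))
V(0, 17)*t(-1) = 0*((-5 + 2*(-1))/(4 - 1)) = 0*((-5 - 2)/3) = 0*((1/3)*(-7)) = 0*(-7/3) = 0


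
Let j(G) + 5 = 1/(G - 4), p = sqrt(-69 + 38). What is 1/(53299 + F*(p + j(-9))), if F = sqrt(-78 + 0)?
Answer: 13/(692887 - 13*sqrt(2418) - 66*I*sqrt(78)) ≈ 1.8779e-5 + 1.5813e-8*I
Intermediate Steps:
F = I*sqrt(78) (F = sqrt(-78) = I*sqrt(78) ≈ 8.8318*I)
p = I*sqrt(31) (p = sqrt(-31) = I*sqrt(31) ≈ 5.5678*I)
j(G) = -5 + 1/(-4 + G) (j(G) = -5 + 1/(G - 4) = -5 + 1/(-4 + G))
1/(53299 + F*(p + j(-9))) = 1/(53299 + (I*sqrt(78))*(I*sqrt(31) + (21 - 5*(-9))/(-4 - 9))) = 1/(53299 + (I*sqrt(78))*(I*sqrt(31) + (21 + 45)/(-13))) = 1/(53299 + (I*sqrt(78))*(I*sqrt(31) - 1/13*66)) = 1/(53299 + (I*sqrt(78))*(I*sqrt(31) - 66/13)) = 1/(53299 + (I*sqrt(78))*(-66/13 + I*sqrt(31))) = 1/(53299 + I*sqrt(78)*(-66/13 + I*sqrt(31)))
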